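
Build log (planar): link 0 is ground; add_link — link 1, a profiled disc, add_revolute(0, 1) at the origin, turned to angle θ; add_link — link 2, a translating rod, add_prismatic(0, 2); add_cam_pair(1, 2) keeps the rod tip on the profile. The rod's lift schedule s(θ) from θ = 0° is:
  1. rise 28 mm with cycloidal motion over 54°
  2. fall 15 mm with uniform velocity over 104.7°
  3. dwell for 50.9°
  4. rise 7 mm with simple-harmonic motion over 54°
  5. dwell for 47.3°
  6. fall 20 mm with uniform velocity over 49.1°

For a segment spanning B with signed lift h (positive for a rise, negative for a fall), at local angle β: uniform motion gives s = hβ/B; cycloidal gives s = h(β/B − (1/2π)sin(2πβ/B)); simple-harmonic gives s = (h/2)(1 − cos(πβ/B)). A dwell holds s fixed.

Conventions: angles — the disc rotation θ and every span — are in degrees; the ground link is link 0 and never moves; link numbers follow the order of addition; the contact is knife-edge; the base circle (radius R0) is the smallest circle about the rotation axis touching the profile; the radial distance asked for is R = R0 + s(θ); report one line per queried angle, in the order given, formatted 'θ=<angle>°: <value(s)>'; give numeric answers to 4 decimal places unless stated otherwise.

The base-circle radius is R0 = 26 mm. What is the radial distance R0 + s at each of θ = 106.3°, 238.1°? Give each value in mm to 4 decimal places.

seg 1 [0°–54°] cycloidal, h=28: full span → s += 28 → s = 28.0000
seg 2 [54°–158.7°] uniform, h=-15: θ=106.3° here. β=52.3, B=104.7. -15·52.3/104.7 = -7.4928 → s = 20.5072
seg 2 [54°–158.7°] uniform, h=-15: full span → s += -15 → s = 13.0000
seg 3 [158.7°–209.6°] dwell: s stays 13.0000
seg 4 [209.6°–263.6°] simple-harmonic, h=7: θ=238.1° here. β=28.5, B=54. 7/2·(1 − cos(π·0.5278)) = 3.8050 → s = 16.8050
θ=106.3°: R = R0 + s = 26 + 20.5072 = 46.5072
θ=238.1°: R = R0 + s = 26 + 16.8050 = 42.8050

θ=106.3°: 46.5072
θ=238.1°: 42.8050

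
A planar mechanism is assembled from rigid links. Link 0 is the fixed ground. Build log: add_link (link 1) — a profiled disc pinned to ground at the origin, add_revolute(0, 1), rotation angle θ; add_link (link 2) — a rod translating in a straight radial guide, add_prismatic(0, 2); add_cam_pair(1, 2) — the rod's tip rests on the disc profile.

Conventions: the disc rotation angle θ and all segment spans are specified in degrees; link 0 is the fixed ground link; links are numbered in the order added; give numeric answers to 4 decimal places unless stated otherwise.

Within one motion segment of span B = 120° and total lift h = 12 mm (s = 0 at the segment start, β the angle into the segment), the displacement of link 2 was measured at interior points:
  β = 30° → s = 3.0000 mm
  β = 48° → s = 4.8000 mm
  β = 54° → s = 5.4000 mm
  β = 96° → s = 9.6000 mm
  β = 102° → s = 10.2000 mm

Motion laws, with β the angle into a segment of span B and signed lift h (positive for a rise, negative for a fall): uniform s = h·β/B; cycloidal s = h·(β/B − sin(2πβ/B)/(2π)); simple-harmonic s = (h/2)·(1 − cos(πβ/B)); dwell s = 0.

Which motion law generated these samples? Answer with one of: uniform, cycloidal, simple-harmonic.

candidates at β/B = r: uniform s = h·r (linear in β); cycloidal s = h·(r − sin(2πr)/(2π)); simple-harmonic s = (h/2)(1 − cos(πr))
β=30°: printed 3.0000 | uniform 3.0000, cycloidal 1.0901, simple-harmonic 1.7574
β=48°: printed 4.8000 | uniform 4.8000, cycloidal 3.6774, simple-harmonic 4.1459
β=54°: printed 5.4000 | uniform 5.4000, cycloidal 4.8098, simple-harmonic 5.0614
β=96°: printed 9.6000 | uniform 9.6000, cycloidal 11.4164, simple-harmonic 10.8541
β=102°: printed 10.2000 | uniform 10.2000, cycloidal 11.7451, simple-harmonic 11.3460
only one law matches every sample → uniform

uniform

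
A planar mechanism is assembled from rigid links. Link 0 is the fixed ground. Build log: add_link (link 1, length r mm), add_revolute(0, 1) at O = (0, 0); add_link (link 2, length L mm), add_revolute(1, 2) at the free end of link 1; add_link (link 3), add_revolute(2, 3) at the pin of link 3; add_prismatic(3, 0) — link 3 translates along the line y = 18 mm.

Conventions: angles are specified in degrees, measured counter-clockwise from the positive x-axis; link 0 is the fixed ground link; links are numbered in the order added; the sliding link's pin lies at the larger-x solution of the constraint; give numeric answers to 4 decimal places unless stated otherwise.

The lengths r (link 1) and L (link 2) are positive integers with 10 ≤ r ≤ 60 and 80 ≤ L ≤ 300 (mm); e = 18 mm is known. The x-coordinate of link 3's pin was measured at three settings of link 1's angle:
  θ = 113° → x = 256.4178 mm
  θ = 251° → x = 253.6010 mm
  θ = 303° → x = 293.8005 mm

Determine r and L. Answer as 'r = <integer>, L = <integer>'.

constraint per measurement: (x − r cos θ)² + (r sin θ − e)² = L²
subtracting the θ₁ and θ₂ equations cancels the r² and L² terms:
r = (x₁² − x₂²) / (2[(x₁cos θ₁ + e sin θ₁) − (x₂cos θ₂ + e sin θ₂)]) = 45.0001 → r = 45
L² = (x₁ − r cos θ₁)² + (r sin θ₁ − e)² = 75625.0078 → L = 275.0000 → L = 275
check at θ₃=303°: x = 293.8005 (printed 293.8005) ✓

r = 45, L = 275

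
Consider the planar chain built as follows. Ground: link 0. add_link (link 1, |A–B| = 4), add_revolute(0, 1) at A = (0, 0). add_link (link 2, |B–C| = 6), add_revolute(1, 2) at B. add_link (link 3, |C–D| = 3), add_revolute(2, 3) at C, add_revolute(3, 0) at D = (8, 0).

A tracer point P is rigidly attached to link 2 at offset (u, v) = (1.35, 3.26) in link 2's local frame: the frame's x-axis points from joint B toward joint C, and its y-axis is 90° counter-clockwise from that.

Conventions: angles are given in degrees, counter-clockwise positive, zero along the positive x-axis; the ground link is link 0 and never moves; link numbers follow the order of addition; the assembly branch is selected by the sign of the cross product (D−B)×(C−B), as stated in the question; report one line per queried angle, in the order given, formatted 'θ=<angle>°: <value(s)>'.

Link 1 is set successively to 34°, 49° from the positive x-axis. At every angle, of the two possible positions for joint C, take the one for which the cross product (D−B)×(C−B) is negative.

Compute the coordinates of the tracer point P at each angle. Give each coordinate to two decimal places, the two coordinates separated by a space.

A=(0,0), D=(8.00,0)
θ=34°: B = A + 4.00·(cos34°, sin34°) = (3.3162, 2.2368)
θ=34°: |BD| = 5.1905
θ=34°: circle(B,6.00) ∩ circle(D,3.00): a=5.1962, h=3.0000
θ=34°:   candidates: C₊=(9.2979,2.7047) cross=15.572; C₋=(6.7123,-2.7096) cross=-15.572
θ=34°:   branch - wants cross < 0 → take C=(6.7123,-2.7096) (cross=-15.572)
θ=34°: ex = (C−B)/|BC| = (0.5660,-0.8244); ey = (0.8244,0.5660)
θ=34°: P = B + 1.35·ex + 3.26·ey = (6.7678,2.9691)
θ=49°: B = A + 4.00·(cos49°, sin49°) = (2.6242, 3.0188)
θ=49°: |BD| = 6.1654
θ=49°: circle(B,6.00) ∩ circle(D,3.00): a=5.2723, h=2.8640
θ=49°:   candidates: C₊=(8.6236,2.9345) cross=17.658; C₋=(5.8190,-2.0599) cross=-17.658
θ=49°:   branch - wants cross < 0 → take C=(5.8190,-2.0599) (cross=-17.658)
θ=49°: ex = (C−B)/|BC| = (0.5325,-0.8465); ey = (0.8465,0.5325)
θ=49°: P = B + 1.35·ex + 3.26·ey = (6.1025,3.6119)

θ=34°: 6.77 2.97
θ=49°: 6.10 3.61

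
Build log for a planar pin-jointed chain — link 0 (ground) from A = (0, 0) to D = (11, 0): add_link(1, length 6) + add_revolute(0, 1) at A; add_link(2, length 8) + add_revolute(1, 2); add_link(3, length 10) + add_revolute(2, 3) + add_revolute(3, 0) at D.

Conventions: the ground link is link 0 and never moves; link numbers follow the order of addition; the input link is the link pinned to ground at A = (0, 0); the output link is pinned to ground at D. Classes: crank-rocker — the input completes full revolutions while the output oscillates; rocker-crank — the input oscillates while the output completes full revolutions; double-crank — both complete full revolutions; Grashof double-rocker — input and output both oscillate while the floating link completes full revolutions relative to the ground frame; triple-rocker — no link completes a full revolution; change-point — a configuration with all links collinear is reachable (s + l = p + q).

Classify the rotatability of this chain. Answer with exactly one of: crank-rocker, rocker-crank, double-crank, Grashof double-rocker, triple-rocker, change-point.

lengths: ground=11, input=6, coupler=8, output=10
sorted: s=6 (shortest), l=11 (longest), p+q=18
s + l = 17 vs p + q = 18
s + l < p + q (Grashof) with shortest = input link → crank-rocker

crank-rocker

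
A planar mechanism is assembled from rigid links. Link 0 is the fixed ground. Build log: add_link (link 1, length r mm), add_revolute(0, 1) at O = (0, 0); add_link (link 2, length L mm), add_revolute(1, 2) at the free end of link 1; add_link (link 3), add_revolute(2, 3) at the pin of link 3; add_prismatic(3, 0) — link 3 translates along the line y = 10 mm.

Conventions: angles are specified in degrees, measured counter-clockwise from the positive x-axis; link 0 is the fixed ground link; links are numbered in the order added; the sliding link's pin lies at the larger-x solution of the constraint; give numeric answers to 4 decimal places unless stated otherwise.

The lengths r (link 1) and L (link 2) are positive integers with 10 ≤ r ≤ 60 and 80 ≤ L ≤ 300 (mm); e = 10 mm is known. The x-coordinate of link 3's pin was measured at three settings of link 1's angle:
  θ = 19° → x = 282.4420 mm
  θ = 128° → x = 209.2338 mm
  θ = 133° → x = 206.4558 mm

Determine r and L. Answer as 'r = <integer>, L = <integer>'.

constraint per measurement: (x − r cos θ)² + (r sin θ − e)² = L²
subtracting the θ₁ and θ₂ equations cancels the r² and L² terms:
r = (x₁² − x₂²) / (2[(x₁cos θ₁ + e sin θ₁) − (x₂cos θ₂ + e sin θ₂)]) = 46.0000 → r = 46
L² = (x₁ − r cos θ₁)² + (r sin θ₁ − e)² = 57120.9782 → L = 239.0000 → L = 239
check at θ₃=133°: x = 206.4558 (printed 206.4558) ✓

r = 46, L = 239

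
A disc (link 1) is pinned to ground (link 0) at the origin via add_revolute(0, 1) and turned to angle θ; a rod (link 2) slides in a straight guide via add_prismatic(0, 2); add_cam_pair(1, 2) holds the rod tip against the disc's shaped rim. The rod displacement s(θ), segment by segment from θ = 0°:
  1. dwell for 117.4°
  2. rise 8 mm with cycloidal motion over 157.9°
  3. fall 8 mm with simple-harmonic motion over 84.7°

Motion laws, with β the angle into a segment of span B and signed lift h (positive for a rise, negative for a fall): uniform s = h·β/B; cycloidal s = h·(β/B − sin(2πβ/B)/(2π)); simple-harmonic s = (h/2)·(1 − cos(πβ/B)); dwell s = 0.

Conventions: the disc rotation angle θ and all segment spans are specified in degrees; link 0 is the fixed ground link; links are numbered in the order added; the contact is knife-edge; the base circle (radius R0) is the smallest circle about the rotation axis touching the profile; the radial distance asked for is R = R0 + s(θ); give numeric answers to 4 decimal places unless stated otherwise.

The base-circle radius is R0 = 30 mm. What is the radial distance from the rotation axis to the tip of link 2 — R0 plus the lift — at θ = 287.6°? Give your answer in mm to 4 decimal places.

segment 1 (0° to 117.4°, dwell): s unchanged at 0.0000
segment 2 (117.4° to 275.3°, cycloidal, h = 8) is passed completely: s = 0.0000 + (8) = 8.0000
θ = 287.6° falls in segment 3 (275.3° to 360°, simple-harmonic, h = -8): β = 287.6 − 275.3 = 12.3°, B = 84.7°; Δs = -8/2·(1 − cos(π·0.1452)) = -0.4091; s = 8.0000 − 0.4091 = 7.5909
R = R0 + s = 30 + 7.5909 = 37.5909

37.5909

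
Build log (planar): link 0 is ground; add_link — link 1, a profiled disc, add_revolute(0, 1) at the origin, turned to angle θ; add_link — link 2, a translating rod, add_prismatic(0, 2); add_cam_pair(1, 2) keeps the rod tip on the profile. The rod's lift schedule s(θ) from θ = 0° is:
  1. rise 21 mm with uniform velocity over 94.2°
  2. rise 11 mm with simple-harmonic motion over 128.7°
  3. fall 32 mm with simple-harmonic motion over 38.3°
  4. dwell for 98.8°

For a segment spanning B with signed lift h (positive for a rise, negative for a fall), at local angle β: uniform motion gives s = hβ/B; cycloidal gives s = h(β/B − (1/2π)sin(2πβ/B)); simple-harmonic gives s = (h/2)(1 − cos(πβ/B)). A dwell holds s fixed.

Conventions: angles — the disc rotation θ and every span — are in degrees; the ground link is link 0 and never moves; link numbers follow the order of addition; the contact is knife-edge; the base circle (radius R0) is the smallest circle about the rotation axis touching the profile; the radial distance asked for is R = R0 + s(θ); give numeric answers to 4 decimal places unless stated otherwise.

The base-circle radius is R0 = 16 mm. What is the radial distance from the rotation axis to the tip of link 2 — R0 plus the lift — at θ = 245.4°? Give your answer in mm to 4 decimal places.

seg 1 [0°–94.2°] uniform, h=21: full span → s += 21 → s = 21.0000
seg 2 [94.2°–222.9°] simple-harmonic, h=11: full span → s += 11 → s = 32.0000
seg 3 [222.9°–261.2°] simple-harmonic, h=-32: θ=245.4° here. β=22.5, B=38.3. -32/2·(1 − cos(π·0.5875)) = -20.3415 → s = 11.6585
R = R0 + s = 16 + 11.6585 = 27.6585

27.6585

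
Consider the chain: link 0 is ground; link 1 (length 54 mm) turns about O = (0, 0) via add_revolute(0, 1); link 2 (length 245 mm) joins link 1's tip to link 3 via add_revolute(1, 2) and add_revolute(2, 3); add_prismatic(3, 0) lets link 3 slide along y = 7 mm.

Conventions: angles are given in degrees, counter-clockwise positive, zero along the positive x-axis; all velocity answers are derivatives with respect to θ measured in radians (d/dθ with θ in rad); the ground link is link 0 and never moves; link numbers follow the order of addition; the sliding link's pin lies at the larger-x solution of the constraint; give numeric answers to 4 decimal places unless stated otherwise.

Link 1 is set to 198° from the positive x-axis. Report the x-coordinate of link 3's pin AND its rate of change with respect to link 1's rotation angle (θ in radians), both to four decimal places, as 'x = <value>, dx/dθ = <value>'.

geometry: r = 54 mm, L = 245 mm, e = 7 mm
crank pin P = (r cos θ, r sin θ) = (-51.357052, -16.686918)
h = r sin θ − e = -16.686918 − 7 = -23.686918
x = r cos θ + √(L² − h²) = -51.357052 + 243.852271 = 192.495219
dx/dθ = −r sin θ − h·r cos θ/√(L² − h²) (θ in radians; h = -23.686918) = 11.698282

x = 192.4952, dx/dθ = 11.6983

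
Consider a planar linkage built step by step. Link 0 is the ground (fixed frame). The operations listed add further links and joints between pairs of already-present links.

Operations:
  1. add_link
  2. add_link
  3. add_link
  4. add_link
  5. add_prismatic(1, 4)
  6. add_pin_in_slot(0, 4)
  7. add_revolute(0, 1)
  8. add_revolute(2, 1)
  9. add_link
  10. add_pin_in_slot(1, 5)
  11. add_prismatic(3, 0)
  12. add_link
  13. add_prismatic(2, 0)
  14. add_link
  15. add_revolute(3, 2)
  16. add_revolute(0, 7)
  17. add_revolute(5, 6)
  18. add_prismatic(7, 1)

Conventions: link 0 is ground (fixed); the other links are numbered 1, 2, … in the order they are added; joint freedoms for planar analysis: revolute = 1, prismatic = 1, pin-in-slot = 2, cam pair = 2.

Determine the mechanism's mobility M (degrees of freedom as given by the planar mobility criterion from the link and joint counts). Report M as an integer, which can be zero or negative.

(L,J1,J2)=(1,0,0); link0 fixed
link1: (2,0,0)
link2: (3,0,0)
link3: (4,0,0)
link4: (5,0,0)
P 1-4 [J1]: (5,1,0)
PS 0-4 [J2]: (5,1,1)
R 0-1 [J1]: (5,2,1)
R 2-1 [J1]: (5,3,1)
link5: (6,3,1)
PS 1-5 [J2]: (6,3,2)
P 3-0 [J1]: (6,4,2)
link6: (7,4,2)
P 2-0 [J1]: (7,5,2)
link7: (8,5,2)
R 3-2 [J1]: (8,6,2)
R 0-7 [J1]: (8,7,2)
R 5-6 [J1]: (8,8,2)
P 7-1 [J1]: (8,9,2)
Grübler: 3·7 − 2·9 − 2 = 1

M = 1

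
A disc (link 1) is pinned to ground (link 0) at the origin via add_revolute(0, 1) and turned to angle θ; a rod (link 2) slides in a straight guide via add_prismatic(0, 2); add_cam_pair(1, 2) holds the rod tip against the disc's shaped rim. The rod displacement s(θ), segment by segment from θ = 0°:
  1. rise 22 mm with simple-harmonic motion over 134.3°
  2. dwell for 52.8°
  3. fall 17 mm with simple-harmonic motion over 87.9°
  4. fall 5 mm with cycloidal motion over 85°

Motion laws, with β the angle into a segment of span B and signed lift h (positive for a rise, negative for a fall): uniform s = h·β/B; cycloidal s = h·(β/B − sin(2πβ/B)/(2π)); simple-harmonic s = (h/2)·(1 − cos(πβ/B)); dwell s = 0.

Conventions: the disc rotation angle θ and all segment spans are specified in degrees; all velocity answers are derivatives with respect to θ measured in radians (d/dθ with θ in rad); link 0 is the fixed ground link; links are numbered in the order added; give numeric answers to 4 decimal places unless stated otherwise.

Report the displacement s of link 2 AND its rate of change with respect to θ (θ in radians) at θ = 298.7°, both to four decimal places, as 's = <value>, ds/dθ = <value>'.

segment 1 (0° to 134.3°, simple-harmonic, h = 22) is passed completely: s = 0.0000 + (22) = 22.0000
segment 2 (134.3° to 187.1°, dwell): s unchanged at 22.0000
segment 3 (187.1° to 275°, simple-harmonic, h = -17) is passed completely: s = 22.0000 + (-17) = 5.0000
θ = 298.7° falls in segment 4 (275° to 360°, cycloidal, h = -5): β = 298.7 − 275 = 23.7°, B = 85°; Δs = -5·(0.2788 − sin(2π·0.2788)/(2π)) = -0.6114; s = 5.0000 − 0.6114 = 4.3886
velocity in seg [275°–360°] (cycloidal), θ in radians: β = 23.7° = 0.4136 rad, B = 85° = 1.4835 rad; ds/dθ = (h/B)(1 − cos(2πβ/B)) = ((-5)/1.4835)(1 − cos(2π·0.2788)) = -3.977389 mm/rad

s = 4.3886, ds/dθ = -3.9774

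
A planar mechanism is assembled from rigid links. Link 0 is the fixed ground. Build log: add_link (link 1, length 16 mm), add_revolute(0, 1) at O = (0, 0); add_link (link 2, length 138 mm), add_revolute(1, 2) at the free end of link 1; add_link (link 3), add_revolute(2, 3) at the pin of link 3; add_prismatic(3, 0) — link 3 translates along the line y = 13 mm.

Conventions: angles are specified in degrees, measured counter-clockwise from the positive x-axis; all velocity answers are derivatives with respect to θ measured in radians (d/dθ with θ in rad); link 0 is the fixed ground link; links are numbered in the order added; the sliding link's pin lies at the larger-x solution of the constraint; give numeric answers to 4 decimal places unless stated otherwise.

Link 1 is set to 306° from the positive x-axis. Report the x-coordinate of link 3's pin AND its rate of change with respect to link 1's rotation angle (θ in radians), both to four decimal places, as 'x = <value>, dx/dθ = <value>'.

geometry: r = 16 mm, L = 138 mm, e = 13 mm
crank pin P = (r cos θ, r sin θ) = (9.404564, -12.944272)
h = r sin θ − e = -12.944272 − 13 = -25.944272
x = r cos θ + √(L² − h²) = 9.404564 + 135.539274 = 144.943838
dx/dθ = −r sin θ − h·r cos θ/√(L² − h²) (θ in radians; h = -25.944272) = 14.744448

x = 144.9438, dx/dθ = 14.7444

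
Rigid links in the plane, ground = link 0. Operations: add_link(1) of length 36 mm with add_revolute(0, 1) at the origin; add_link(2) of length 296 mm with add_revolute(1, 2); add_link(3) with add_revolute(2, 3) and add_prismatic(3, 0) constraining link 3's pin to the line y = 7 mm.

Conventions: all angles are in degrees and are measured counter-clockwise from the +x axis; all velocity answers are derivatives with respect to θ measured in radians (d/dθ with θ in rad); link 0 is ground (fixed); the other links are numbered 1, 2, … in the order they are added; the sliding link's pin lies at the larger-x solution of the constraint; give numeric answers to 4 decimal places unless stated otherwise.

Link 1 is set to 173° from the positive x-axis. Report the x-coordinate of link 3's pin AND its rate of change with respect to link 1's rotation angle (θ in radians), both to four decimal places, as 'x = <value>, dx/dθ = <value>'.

geometry: r = 36 mm, L = 296 mm, e = 7 mm
crank pin P = (r cos θ, r sin θ) = (-35.731661, 4.387296)
h = r sin θ − e = 4.387296 − 7 = -2.612704
x = r cos θ + √(L² − h²) = -35.731661 + 295.988469 = 260.256808
dx/dθ = −r sin θ − h·r cos θ/√(L² − h²) (θ in radians; h = -2.612704) = -4.702701

x = 260.2568, dx/dθ = -4.7027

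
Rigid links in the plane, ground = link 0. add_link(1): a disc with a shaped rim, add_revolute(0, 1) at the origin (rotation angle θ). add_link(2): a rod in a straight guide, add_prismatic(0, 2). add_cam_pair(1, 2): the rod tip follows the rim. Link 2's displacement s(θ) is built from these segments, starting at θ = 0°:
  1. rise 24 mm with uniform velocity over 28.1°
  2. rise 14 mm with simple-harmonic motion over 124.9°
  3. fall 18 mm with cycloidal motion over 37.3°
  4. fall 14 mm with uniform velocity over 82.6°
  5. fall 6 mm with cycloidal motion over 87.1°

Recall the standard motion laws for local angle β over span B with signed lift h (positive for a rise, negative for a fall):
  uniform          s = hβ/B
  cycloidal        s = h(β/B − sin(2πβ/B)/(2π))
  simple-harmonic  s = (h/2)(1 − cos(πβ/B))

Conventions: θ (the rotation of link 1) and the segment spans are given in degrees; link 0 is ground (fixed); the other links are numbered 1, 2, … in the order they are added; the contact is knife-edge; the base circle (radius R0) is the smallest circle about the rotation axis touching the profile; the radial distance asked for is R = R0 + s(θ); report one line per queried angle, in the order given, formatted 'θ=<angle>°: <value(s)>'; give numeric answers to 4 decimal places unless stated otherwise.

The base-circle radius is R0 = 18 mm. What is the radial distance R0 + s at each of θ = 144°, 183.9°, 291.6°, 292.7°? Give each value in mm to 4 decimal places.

segment 1 (0° to 28.1°, uniform, h = 24) is passed completely: s = 0.0000 + (24) = 24.0000
θ = 144° falls in segment 2 (28.1° to 153°, simple-harmonic, h = 14): β = 144 − 28.1 = 115.9°, B = 124.9°; Δs = 14/2·(1 − cos(π·0.9279)) = 13.8214; s = 24.0000 + 13.8214 = 37.8214
segment 2 (28.1° to 153°, simple-harmonic, h = 14) is passed completely: s = 24.0000 + (14) = 38.0000
θ = 183.9° falls in segment 3 (153° to 190.3°, cycloidal, h = -18): β = 183.9 − 153 = 30.9°, B = 37.3°; Δs = -18·(0.8284 − sin(2π·0.8284)/(2π)) = -17.4356; s = 38.0000 − 17.4356 = 20.5644
segment 3 (153° to 190.3°, cycloidal, h = -18) is passed completely: s = 38.0000 + (-18) = 20.0000
segment 4 (190.3° to 272.9°, uniform, h = -14) is passed completely: s = 20.0000 + (-14) = 6.0000
θ = 291.6° falls in segment 5 (272.9° to 360°, cycloidal, h = -6): β = 291.6 − 272.9 = 18.7°, B = 87.1°; Δs = -6·(0.2147 − sin(2π·0.2147)/(2π)) = -0.3566; s = 6.0000 − 0.3566 = 5.6434
θ = 292.7° falls in segment 5 (272.9° to 360°, cycloidal, h = -6): β = 292.7 − 272.9 = 19.8°, B = 87.1°; Δs = -6·(0.2273 − sin(2π·0.2273)/(2π)) = -0.4187; s = 6.0000 − 0.4187 = 5.5813
θ=144°: R = R0 + s = 18 + 37.8214 = 55.8214
θ=183.9°: R = R0 + s = 18 + 20.5644 = 38.5644
θ=291.6°: R = R0 + s = 18 + 5.6434 = 23.6434
θ=292.7°: R = R0 + s = 18 + 5.5813 = 23.5813

θ=144°: 55.8214
θ=183.9°: 38.5644
θ=291.6°: 23.6434
θ=292.7°: 23.5813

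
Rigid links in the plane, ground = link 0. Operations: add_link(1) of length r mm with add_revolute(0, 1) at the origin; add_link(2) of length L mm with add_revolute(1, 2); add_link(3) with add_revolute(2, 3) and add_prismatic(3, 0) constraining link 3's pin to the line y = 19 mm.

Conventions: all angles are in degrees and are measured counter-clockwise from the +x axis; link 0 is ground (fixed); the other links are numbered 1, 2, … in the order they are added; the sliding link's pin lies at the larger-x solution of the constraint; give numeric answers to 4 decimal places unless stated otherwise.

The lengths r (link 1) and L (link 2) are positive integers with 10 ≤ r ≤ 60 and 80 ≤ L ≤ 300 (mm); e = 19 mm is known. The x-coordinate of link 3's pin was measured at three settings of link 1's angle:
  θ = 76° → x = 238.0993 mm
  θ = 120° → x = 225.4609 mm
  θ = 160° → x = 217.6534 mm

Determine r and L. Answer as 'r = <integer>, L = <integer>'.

constraint per measurement: (x − r cos θ)² + (r sin θ − e)² = L²
subtracting the θ₁ and θ₂ equations cancels the r² and L² terms:
r = (x₁² − x₂²) / (2[(x₁cos θ₁ + e sin θ₁) − (x₂cos θ₂ + e sin θ₂)]) = 17.0000 → r = 17
L² = (x₁ − r cos θ₁)² + (r sin θ₁ − e)² = 54756.0169 → L = 234.0000 → L = 234
check at θ₃=160°: x = 217.6534 (printed 217.6534) ✓

r = 17, L = 234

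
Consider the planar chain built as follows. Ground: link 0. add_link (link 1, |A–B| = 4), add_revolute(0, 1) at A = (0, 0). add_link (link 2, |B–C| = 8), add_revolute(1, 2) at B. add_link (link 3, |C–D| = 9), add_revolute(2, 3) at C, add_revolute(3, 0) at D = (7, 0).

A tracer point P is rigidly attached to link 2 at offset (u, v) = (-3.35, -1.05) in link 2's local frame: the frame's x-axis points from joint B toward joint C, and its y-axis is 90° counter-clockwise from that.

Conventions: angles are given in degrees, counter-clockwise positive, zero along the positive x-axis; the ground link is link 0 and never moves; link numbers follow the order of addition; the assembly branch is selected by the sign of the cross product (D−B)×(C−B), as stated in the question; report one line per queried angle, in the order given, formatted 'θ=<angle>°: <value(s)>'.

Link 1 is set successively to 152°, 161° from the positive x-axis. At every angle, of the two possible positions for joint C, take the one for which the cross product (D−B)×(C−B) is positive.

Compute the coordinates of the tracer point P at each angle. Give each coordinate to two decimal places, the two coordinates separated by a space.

A=(0,0), D=(7.00,0)
θ=152°: B = A + 4.00·(cos152°, sin152°) = (-3.5318, 1.8779)
θ=152°: |BD| = 10.6979
θ=152°: circle(B,8.00) ∩ circle(D,9.00): a=4.5544, h=6.5770
θ=152°:   candidates: C₊=(2.1064,7.5533) cross=70.360; C₋=(-0.2026,-5.3965) cross=-70.360
θ=152°:   branch + wants cross > 0 → take C=(2.1064,7.5533) (cross=70.360)
θ=152°: ex = (C−B)/|BC| = (0.7048,0.7094); ey = (-0.7094,0.7048)
θ=152°: P = B + -3.35·ex + -1.05·ey = (-5.1479,-1.2387)
θ=161°: B = A + 4.00·(cos161°, sin161°) = (-3.7821, 1.3023)
θ=161°: |BD| = 10.8604
θ=161°: circle(B,8.00) ∩ circle(D,9.00): a=4.6476, h=6.5115
θ=161°:   candidates: C₊=(1.6128,7.2095) cross=70.718; C₋=(0.0512,-5.7196) cross=-70.718
θ=161°:   branch + wants cross > 0 → take C=(1.6128,7.2095) (cross=70.718)
θ=161°: ex = (C−B)/|BC| = (0.6744,0.7384); ey = (-0.7384,0.6744)
θ=161°: P = B + -3.35·ex + -1.05·ey = (-5.2658,-1.8795)

θ=152°: -5.15 -1.24
θ=161°: -5.27 -1.88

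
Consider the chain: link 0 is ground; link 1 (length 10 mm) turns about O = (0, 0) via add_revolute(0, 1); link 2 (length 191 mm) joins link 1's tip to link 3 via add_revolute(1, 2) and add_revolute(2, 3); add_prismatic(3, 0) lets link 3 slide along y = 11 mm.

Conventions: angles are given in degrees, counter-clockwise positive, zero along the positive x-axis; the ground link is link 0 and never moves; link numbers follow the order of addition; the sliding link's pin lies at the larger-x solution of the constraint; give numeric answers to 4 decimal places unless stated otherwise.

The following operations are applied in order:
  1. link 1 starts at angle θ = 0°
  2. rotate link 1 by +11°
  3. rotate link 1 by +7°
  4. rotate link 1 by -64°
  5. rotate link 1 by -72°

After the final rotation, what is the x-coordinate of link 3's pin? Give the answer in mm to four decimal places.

geometry: r = 10 mm, L = 191 mm, e = 11 mm; θ starts at 0°
rotate link 1 by +11°: θ ← 0° +11° = 11°
rotate link 1 by +7°: θ ← 11° +7° = 18°
rotate link 1 by -64°: θ ← 18° -64° = -46°
rotate link 1 by -72°: θ ← -46° -72° = -118°
crank pin P = (r cos θ, r sin θ) = (-4.694716, -8.829476)
h = r sin θ − e = -8.829476 − 11 = -19.829476
x = r cos θ + √(L² − h²) = -4.694716 + 189.967871 = 185.273155

185.2732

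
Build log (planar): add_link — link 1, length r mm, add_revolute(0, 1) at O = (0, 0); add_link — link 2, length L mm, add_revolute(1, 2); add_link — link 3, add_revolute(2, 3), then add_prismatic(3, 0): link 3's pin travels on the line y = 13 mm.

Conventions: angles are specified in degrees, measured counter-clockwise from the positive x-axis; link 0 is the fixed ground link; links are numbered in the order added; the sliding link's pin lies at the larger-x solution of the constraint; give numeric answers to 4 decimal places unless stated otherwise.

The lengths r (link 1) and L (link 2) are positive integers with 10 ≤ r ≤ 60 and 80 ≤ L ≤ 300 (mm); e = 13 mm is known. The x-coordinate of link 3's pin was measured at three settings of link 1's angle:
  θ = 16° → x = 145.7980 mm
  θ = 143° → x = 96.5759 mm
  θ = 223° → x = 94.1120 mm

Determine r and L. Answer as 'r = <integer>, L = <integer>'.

constraint per measurement: (x − r cos θ)² + (r sin θ − e)² = L²
subtracting the θ₁ and θ₂ equations cancels the r² and L² terms:
r = (x₁² − x₂²) / (2[(x₁cos θ₁ + e sin θ₁) − (x₂cos θ₂ + e sin θ₂)]) = 28.0000 → r = 28
L² = (x₁ − r cos θ₁)² + (r sin θ₁ − e)² = 14160.9910 → L = 119.0000 → L = 119
check at θ₃=223°: x = 94.1120 (printed 94.1120) ✓

r = 28, L = 119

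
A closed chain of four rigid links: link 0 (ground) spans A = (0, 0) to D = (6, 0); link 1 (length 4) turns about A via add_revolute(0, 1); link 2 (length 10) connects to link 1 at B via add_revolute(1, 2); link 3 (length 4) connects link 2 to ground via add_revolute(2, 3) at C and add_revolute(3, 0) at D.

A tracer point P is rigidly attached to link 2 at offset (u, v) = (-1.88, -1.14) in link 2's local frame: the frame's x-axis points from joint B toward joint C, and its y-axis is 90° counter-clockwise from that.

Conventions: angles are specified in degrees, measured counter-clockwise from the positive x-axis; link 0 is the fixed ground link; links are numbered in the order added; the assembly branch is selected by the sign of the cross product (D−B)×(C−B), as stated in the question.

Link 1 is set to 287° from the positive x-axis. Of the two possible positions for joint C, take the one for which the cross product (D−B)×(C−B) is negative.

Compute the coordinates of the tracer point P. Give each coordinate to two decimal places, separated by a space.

A=(0,0), D=(6.00,0)
B = A + 4.00·(cos287°, sin287°) = (1.1695, -3.8252)
|BD| = 6.1617
circle(B,10.00) ∩ circle(D,4.00): a=9.8972, h=1.4304
  candidates: C₊=(8.0405,3.4404) cross=8.814; C₋=(9.8165,1.1977) cross=-8.814
  branch - wants cross < 0 → take C=(9.8165,1.1977) (cross=-8.814)
ex = (C−B)/|BC| = (0.8647,0.5023); ey = (-0.5023,0.8647)
P = B + -1.88·ex + -1.14·ey = (0.1165,-5.7553)

0.12 -5.76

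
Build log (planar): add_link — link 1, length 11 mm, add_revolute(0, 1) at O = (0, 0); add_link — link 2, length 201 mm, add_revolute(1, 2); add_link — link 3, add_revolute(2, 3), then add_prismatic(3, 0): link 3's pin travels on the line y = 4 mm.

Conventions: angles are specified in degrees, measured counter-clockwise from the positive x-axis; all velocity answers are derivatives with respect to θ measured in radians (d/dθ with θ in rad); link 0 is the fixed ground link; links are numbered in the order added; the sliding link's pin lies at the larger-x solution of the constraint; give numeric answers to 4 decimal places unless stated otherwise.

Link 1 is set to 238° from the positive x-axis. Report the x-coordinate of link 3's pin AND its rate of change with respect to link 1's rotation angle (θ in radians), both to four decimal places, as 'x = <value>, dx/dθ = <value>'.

geometry: r = 11 mm, L = 201 mm, e = 4 mm
crank pin P = (r cos θ, r sin θ) = (-5.829112, -9.328529)
h = r sin θ − e = -9.328529 − 4 = -13.328529
x = r cos θ + √(L² − h²) = -5.829112 + 200.557598 = 194.728487
dx/dθ = −r sin θ − h·r cos θ/√(L² − h²) (θ in radians; h = -13.328529) = 8.941142

x = 194.7285, dx/dθ = 8.9411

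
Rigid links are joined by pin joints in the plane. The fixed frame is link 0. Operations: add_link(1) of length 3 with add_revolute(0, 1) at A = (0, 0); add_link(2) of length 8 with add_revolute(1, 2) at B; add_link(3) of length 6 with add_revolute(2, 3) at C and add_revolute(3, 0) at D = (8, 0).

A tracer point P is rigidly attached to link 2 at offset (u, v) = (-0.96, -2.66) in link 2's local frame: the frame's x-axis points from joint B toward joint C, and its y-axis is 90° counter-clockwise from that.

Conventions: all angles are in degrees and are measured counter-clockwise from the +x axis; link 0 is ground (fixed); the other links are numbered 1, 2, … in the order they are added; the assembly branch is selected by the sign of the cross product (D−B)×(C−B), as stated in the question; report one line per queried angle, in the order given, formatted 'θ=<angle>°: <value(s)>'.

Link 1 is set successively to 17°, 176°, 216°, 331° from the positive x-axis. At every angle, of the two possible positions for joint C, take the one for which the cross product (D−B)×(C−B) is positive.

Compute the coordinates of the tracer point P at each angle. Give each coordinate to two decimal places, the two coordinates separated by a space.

A=(0,0), D=(8.00,0)
θ=17°: B = A + 3.00·(cos17°, sin17°) = (2.8689, 0.8771)
θ=17°: |BD| = 5.2055
θ=17°: circle(B,8.00) ∩ circle(D,6.00): a=5.2922, h=5.9994
θ=17°:   candidates: C₊=(9.0963,5.8990) cross=31.230; C₋=(7.0746,-5.9282) cross=-31.230
θ=17°:   branch + wants cross > 0 → take C=(9.0963,5.8990) (cross=31.230)
θ=17°: ex = (C−B)/|BC| = (0.7784,0.6277); ey = (-0.6277,0.7784)
θ=17°: P = B + -0.96·ex + -2.66·ey = (3.7914,-1.7961)
θ=176°: B = A + 3.00·(cos176°, sin176°) = (-2.9927, 0.2093)
θ=176°: |BD| = 10.9947
θ=176°: circle(B,8.00) ∩ circle(D,6.00): a=6.7707, h=4.2612
θ=176°:   candidates: C₊=(3.8579,4.3408) cross=46.851; C₋=(3.6957,-4.1800) cross=-46.851
θ=176°:   branch + wants cross > 0 → take C=(3.8579,4.3408) (cross=46.851)
θ=176°: ex = (C−B)/|BC| = (0.8563,0.5164); ey = (-0.5164,0.8563)
θ=176°: P = B + -0.96·ex + -2.66·ey = (-2.4410,-2.5643)
θ=216°: B = A + 3.00·(cos216°, sin216°) = (-2.4271, -1.7634)
θ=216°: |BD| = 10.5751
θ=216°: circle(B,8.00) ∩ circle(D,6.00): a=6.6114, h=4.5044
θ=216°:   candidates: C₊=(3.3407,3.7804) cross=47.634; C₋=(4.8429,-5.1022) cross=-47.634
θ=216°:   branch + wants cross > 0 → take C=(3.3407,3.7804) (cross=47.634)
θ=216°: ex = (C−B)/|BC| = (0.7210,0.6930); ey = (-0.6930,0.7210)
θ=216°: P = B + -0.96·ex + -2.66·ey = (-1.2759,-4.3464)
θ=331°: B = A + 3.00·(cos331°, sin331°) = (2.6239, -1.4544)
θ=331°: |BD| = 5.5694
θ=331°: circle(B,8.00) ∩ circle(D,6.00): a=5.2984, h=5.9939
θ=331°:   candidates: C₊=(6.1732,5.7151) cross=33.382; C₋=(9.3037,-5.8566) cross=-33.382
θ=331°:   branch + wants cross > 0 → take C=(6.1732,5.7151) (cross=33.382)
θ=331°: ex = (C−B)/|BC| = (0.4437,0.8962); ey = (-0.8962,0.4437)
θ=331°: P = B + -0.96·ex + -2.66·ey = (4.5818,-3.4949)

θ=17°: 3.79 -1.80
θ=176°: -2.44 -2.56
θ=216°: -1.28 -4.35
θ=331°: 4.58 -3.49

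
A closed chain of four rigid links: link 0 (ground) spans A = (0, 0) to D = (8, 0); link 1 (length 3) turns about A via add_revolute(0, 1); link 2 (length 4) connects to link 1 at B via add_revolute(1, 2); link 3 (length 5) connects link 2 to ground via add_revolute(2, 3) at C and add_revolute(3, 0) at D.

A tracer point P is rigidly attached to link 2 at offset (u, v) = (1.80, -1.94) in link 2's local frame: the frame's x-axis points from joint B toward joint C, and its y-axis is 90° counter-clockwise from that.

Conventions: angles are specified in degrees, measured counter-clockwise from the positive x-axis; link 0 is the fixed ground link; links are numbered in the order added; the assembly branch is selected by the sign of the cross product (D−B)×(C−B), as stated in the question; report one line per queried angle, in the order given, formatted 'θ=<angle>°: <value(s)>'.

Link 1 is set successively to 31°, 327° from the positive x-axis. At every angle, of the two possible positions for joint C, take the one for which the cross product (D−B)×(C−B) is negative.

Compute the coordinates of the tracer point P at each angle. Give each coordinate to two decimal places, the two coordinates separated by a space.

A=(0,0), D=(8.00,0)
θ=31°: B = A + 3.00·(cos31°, sin31°) = (2.5715, 1.5451)
θ=31°: |BD| = 5.6441
θ=31°: circle(B,4.00) ∩ circle(D,5.00): a=2.0248, h=3.4497
θ=31°:   candidates: C₊=(5.4633,4.3087) cross=19.470; C₋=(3.5745,-2.3271) cross=-19.470
θ=31°:   branch - wants cross < 0 → take C=(3.5745,-2.3271) (cross=-19.470)
θ=31°: ex = (C−B)/|BC| = (0.2508,-0.9680); ey = (0.9680,0.2508)
θ=31°: P = B + 1.80·ex + -1.94·ey = (1.1449,-0.6838)
θ=327°: B = A + 3.00·(cos327°, sin327°) = (2.5160, -1.6339)
θ=327°: |BD| = 5.7222
θ=327°: circle(B,4.00) ∩ circle(D,5.00): a=2.0747, h=3.4199
θ=327°:   candidates: C₊=(3.5278,2.2360) cross=19.569; C₋=(5.4808,-4.3190) cross=-19.569
θ=327°:   branch - wants cross < 0 → take C=(5.4808,-4.3190) (cross=-19.569)
θ=327°: ex = (C−B)/|BC| = (0.7412,-0.6713); ey = (0.6713,0.7412)
θ=327°: P = B + 1.80·ex + -1.94·ey = (2.5479,-4.2802)

θ=31°: 1.14 -0.68
θ=327°: 2.55 -4.28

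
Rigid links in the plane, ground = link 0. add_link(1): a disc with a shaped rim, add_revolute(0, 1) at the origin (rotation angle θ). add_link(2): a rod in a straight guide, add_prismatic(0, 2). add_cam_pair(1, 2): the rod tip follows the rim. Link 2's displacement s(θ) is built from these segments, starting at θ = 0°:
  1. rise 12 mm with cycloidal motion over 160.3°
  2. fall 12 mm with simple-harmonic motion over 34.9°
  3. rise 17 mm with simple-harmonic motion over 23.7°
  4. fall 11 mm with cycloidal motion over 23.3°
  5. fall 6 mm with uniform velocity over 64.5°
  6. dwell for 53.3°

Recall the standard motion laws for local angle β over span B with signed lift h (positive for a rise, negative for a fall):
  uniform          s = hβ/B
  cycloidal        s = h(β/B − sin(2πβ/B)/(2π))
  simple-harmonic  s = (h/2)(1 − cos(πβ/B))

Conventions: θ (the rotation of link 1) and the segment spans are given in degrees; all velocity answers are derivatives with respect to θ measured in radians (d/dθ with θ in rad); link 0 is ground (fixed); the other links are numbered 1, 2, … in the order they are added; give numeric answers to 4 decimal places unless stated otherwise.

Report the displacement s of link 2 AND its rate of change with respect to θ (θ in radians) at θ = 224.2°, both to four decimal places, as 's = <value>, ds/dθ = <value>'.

segment 1 (0° to 160.3°, cycloidal, h = 12) is passed completely: s = 0.0000 + (12) = 12.0000
segment 2 (160.3° to 195.2°, simple-harmonic, h = -12) is passed completely: s = 12.0000 + (-12) = 0.0000
segment 3 (195.2° to 218.9°, simple-harmonic, h = 17) is passed completely: s = 0.0000 + (17) = 17.0000
θ = 224.2° falls in segment 4 (218.9° to 242.2°, cycloidal, h = -11): β = 224.2 − 218.9 = 5.3°, B = 23.3°; Δs = -11·(0.2275 − sin(2π·0.2275)/(2π)) = -0.7690; s = 17.0000 − 0.7690 = 16.2310
velocity in seg [218.9°–242.2°] (cycloidal), θ in radians: β = 5.3° = 0.0925 rad, B = 23.3° = 0.4067 rad; ds/dθ = (h/B)(1 − cos(2πβ/B)) = ((-11)/0.4067)(1 − cos(2π·0.2275)) = -23.232784 mm/rad

s = 16.2310, ds/dθ = -23.2328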